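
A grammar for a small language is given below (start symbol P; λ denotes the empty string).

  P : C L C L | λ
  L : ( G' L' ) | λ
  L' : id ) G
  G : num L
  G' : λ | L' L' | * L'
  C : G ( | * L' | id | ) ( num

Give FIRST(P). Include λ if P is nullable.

{ ), *, id, num, λ }

From P : C L C L: add FIRST(C) = { ), *, id, num }.
P : λ contributes λ.
Union: FIRST(P) = { ), *, id, num, λ }.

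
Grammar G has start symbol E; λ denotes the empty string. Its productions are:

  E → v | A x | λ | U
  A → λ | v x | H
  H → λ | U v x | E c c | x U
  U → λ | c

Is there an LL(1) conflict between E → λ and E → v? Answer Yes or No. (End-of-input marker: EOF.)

FIRST(λ) = { λ } and FIRST(v) = { v }.
The first is nullable but FOLLOW(E) = { EOF, c } is disjoint from FIRST of the second.

No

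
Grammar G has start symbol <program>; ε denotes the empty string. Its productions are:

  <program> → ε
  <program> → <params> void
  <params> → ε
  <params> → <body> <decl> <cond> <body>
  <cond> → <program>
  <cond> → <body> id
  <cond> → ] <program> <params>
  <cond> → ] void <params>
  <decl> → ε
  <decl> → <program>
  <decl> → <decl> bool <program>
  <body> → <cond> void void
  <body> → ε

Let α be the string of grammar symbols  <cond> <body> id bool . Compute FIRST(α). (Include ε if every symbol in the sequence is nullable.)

{ ], bool, id, void }

Add FIRST(<cond>)\{ε} = { ], bool, id, void }; <cond> is nullable, continue.
Add FIRST(<body>)\{ε} = { ], bool, id, void }; <body> is nullable, continue.
id is a terminal; add {id} and stop.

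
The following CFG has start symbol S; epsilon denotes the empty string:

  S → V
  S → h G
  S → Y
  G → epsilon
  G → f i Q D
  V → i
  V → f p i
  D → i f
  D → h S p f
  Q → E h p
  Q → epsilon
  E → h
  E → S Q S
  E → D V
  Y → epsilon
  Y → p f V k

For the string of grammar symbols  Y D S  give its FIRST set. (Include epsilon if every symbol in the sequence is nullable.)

Add FIRST(Y)\{epsilon} = { p }; Y is nullable, continue.
Add FIRST(D) = { h, i }; D is not nullable, stop.

{ h, i, p }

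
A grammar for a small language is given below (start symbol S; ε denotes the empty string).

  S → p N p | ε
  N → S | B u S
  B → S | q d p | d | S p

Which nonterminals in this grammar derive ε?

Directly nullable (have an ε-production): S.
B → S with every symbol nullable, so B is nullable.
N → S with every symbol nullable, so N is nullable.

{ B, N, S }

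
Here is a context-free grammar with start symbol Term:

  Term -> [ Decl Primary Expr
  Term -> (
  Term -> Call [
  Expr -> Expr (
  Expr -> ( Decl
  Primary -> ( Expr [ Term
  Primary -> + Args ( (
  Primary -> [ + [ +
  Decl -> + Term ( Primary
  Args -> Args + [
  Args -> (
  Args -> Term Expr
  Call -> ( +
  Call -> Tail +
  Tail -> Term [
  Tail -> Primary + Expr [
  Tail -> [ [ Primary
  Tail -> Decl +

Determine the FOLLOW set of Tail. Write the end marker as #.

{ + }

In Call -> Tail +: add FIRST(+) = { + }.
Union: FOLLOW(Tail) = { + }.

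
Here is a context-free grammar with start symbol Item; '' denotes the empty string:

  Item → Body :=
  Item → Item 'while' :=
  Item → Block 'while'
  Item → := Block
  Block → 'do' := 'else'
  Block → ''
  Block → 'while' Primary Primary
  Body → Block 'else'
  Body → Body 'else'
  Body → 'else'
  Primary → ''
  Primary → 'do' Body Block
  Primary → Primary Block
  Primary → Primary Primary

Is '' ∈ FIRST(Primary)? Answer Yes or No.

Primary has an ''-production, so Primary ⇒ ''.

Yes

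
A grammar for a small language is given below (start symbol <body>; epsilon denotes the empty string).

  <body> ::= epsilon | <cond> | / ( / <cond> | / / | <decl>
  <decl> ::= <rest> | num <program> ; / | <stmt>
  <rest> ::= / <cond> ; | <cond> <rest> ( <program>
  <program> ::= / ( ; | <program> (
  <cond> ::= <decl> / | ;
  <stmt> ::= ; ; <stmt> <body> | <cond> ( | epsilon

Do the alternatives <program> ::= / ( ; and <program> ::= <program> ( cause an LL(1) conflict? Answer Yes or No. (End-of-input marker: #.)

FIRST(/ ( ;) = { / } and FIRST(<program> () = { / }.
Both contain /, so the two alternatives are not disjoint — LL(1) conflict.

Yes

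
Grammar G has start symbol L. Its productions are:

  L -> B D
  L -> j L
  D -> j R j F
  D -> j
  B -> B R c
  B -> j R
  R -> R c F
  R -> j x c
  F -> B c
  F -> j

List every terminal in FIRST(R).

{ j }

From R -> R c F: add FIRST(R) = { j }.
R -> j x c contributes {j}.
Union: FIRST(R) = { j }.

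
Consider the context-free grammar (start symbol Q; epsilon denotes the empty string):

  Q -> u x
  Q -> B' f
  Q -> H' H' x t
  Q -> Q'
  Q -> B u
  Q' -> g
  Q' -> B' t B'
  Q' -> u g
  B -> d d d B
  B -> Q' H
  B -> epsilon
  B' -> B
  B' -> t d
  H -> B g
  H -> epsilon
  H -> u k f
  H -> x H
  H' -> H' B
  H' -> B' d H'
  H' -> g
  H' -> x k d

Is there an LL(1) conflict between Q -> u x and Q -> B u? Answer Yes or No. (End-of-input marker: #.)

FIRST(u x) = { u } and FIRST(B u) = { d, g, t, u }.
Both contain u, so the two alternatives are not disjoint — LL(1) conflict.

Yes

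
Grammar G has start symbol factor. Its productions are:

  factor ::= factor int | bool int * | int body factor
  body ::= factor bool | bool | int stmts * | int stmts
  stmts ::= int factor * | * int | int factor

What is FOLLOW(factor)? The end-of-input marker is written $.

factor is the start symbol, so $ ∈ FOLLOW(factor).
In factor ::= factor int: add FIRST(int) = { int }.
In factor ::= int body factor: factor is at the end, add FOLLOW(factor) = { $, *, bool, int }.
In body ::= factor bool: add FIRST(bool) = { bool }.
In stmts ::= int factor *: add FIRST(*) = { * }.
In stmts ::= int factor: factor is at the end, add FOLLOW(stmts) = { *, bool, int }.
Union: FOLLOW(factor) = { $, *, bool, int }.

{ $, *, bool, int }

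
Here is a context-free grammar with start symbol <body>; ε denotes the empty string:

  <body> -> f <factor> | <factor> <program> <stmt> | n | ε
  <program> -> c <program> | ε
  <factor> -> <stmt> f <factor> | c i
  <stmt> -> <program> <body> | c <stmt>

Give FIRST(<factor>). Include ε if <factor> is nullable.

{ c, f, n }

From <factor> -> <stmt> f <factor>: <stmt> nullable, take FIRST(<stmt>) ∪ {f} = { c, f, n }.
<factor> -> c i contributes {c}.
Union: FIRST(<factor>) = { c, f, n }.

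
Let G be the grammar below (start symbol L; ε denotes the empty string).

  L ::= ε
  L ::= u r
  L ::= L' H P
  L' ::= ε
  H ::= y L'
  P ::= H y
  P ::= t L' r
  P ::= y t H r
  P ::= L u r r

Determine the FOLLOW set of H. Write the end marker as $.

In L ::= L' H P: add FIRST(P) = { t, u, y }.
In P ::= H y: add FIRST(y) = { y }.
In P ::= y t H r: add FIRST(r) = { r }.
Union: FOLLOW(H) = { r, t, u, y }.

{ r, t, u, y }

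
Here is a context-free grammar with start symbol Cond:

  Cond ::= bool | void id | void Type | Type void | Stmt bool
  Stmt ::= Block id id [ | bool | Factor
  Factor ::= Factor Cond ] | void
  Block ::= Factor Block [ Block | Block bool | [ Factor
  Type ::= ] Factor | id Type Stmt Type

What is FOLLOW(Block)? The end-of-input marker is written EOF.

In Stmt ::= Block id id [: add FIRST(id id [) = { id }.
In Block ::= Factor Block [ Block: add FIRST([ Block) = { [ }.
In Block ::= Factor Block [ Block: Block is at the end, add FOLLOW(Block) = { [, bool, id }.
In Block ::= Block bool: add FIRST(bool) = { bool }.
Union: FOLLOW(Block) = { [, bool, id }.

{ [, bool, id }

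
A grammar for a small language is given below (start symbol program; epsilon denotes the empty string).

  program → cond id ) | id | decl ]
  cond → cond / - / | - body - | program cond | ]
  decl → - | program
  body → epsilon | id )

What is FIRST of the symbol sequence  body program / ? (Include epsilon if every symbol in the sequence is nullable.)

Add FIRST(body)\{epsilon} = { id }; body is nullable, continue.
Add FIRST(program) = { -, ], id }; program is not nullable, stop.

{ -, ], id }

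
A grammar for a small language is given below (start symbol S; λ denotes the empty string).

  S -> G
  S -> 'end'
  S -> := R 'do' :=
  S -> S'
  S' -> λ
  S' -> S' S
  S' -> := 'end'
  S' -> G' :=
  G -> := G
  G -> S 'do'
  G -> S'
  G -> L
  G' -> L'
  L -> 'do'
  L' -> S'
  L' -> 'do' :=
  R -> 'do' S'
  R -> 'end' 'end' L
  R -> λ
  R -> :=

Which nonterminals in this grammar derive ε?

{ G, G', L', R, S, S' }

Directly nullable (have an λ-production): S', R.
S -> G with every symbol nullable, so S is nullable.
G -> S' with every symbol nullable, so G is nullable.
G' -> L' with every symbol nullable, so G' is nullable.
L' -> S' with every symbol nullable, so L' is nullable.
No other nonterminal has a production whose RHS symbols are all nullable.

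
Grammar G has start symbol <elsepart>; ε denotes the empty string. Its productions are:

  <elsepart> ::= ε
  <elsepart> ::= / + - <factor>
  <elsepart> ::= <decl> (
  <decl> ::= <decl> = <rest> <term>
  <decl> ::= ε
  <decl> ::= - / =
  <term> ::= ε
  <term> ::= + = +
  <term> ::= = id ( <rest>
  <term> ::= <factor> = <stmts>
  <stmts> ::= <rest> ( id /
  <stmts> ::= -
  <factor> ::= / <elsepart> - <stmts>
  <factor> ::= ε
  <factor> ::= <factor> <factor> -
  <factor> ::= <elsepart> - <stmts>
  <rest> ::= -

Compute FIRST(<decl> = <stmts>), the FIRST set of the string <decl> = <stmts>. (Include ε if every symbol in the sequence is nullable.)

{ -, = }

Add FIRST(<decl>)\{ε} = { -, = }; <decl> is nullable, continue.
= is a terminal; add {=} and stop.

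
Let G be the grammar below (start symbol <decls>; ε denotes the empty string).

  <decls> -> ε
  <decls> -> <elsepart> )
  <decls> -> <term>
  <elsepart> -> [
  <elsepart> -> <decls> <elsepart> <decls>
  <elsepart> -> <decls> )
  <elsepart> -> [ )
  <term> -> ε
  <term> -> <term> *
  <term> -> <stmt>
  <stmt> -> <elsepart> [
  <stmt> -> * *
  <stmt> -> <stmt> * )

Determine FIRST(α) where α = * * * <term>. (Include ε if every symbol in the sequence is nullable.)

{ * }

* is a terminal; add {*} and stop.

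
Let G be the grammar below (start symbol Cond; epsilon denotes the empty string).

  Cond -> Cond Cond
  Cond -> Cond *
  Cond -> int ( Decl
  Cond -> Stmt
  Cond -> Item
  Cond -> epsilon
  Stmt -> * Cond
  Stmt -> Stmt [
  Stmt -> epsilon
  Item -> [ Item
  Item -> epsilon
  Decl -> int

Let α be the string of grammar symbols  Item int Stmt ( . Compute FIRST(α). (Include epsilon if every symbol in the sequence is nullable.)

{ [, int }

Add FIRST(Item)\{epsilon} = { [ }; Item is nullable, continue.
int is a terminal; add {int} and stop.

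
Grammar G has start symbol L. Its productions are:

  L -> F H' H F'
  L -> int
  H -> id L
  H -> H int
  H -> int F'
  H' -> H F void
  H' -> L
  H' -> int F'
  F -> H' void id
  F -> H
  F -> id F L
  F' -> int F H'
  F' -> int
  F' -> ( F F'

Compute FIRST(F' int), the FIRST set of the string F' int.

Add FIRST(F') = { (, int }; F' is not nullable, stop.

{ (, int }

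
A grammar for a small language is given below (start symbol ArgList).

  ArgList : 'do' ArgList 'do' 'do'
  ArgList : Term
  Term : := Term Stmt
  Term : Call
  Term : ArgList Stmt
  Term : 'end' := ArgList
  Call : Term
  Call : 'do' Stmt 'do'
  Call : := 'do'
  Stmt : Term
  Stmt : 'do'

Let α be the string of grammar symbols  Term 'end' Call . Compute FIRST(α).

{ 'do', 'end', := }

Add FIRST(Term) = { 'do', 'end', := }; Term is not nullable, stop.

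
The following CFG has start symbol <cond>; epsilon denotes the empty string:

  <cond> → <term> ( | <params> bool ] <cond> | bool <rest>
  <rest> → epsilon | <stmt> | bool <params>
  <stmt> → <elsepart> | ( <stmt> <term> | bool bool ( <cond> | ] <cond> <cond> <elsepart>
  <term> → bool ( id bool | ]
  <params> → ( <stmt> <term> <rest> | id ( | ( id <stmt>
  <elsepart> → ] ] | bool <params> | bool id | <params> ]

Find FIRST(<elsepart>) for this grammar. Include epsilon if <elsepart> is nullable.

{ (, ], bool, id }

<elsepart> → ] ] contributes {]}.
<elsepart> → bool <params> contributes {bool}.
<elsepart> → bool id contributes {bool}.
From <elsepart> → <params> ]: add FIRST(<params>) = { (, id }.
Union: FIRST(<elsepart>) = { (, ], bool, id }.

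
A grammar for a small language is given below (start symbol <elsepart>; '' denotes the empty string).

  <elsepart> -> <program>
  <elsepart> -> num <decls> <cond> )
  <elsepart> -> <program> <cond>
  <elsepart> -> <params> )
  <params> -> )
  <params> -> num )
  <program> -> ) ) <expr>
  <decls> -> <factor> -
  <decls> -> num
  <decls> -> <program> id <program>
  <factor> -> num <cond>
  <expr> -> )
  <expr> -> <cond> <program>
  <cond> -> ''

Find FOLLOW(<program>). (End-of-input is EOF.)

In <elsepart> -> <program>: <program> is at the end, add FOLLOW(<elsepart>) = { EOF }.
In <elsepart> -> <program> <cond>: add FIRST(<cond>)\{''} = {  }.
  Since <cond> is nullable, also add FOLLOW(<elsepart>) = { EOF }.
In <decls> -> <program> id <program>: add FIRST(id <program>) = { id }.
In <decls> -> <program> id <program>: <program> is at the end, add FOLLOW(<decls>) = { ) }.
In <expr> -> <cond> <program>: <program> is at the end, add FOLLOW(<expr>) = { EOF, ), id }.
Union: FOLLOW(<program>) = { EOF, ), id }.

{ EOF, ), id }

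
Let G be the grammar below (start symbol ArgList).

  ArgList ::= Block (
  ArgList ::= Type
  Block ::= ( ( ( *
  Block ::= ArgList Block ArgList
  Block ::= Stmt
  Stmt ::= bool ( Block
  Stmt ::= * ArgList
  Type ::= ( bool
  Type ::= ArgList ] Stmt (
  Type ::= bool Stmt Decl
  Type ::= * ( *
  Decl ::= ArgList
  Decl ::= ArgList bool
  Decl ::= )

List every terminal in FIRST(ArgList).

{ (, *, bool }

From ArgList ::= Block (: add FIRST(Block) = { (, *, bool }.
From ArgList ::= Type: add FIRST(Type) = { (, *, bool }.
Union: FIRST(ArgList) = { (, *, bool }.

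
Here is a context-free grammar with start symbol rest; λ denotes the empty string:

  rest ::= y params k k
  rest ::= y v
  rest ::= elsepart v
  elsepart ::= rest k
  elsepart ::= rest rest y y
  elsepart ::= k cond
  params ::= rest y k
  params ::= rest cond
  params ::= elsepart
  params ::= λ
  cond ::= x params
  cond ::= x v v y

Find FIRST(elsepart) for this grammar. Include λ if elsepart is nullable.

{ k, y }

From elsepart ::= rest k: add FIRST(rest) = { k, y }.
From elsepart ::= rest rest y y: add FIRST(rest) = { k, y }.
elsepart ::= k cond contributes {k}.
Union: FIRST(elsepart) = { k, y }.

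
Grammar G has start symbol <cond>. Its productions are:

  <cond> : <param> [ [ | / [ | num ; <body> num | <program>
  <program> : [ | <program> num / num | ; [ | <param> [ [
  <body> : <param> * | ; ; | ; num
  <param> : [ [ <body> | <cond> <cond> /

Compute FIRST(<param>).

<param> : [ [ <body> contributes {[}.
From <param> : <cond> <cond> /: add FIRST(<cond>) = { /, ;, [, num }.
Union: FIRST(<param>) = { /, ;, [, num }.

{ /, ;, [, num }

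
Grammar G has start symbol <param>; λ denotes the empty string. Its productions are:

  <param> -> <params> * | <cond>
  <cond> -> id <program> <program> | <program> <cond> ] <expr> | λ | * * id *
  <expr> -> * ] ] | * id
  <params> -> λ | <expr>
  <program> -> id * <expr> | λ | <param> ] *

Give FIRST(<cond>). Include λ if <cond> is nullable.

<cond> -> id <program> <program> contributes {id}.
From <cond> -> <program> <cond> ] <expr>: <program>, <cond> nullable, take FIRST(<program>) ∪ FIRST(<cond>) ∪ {]} = { *, ], id }.
<cond> -> λ contributes λ.
<cond> -> * * id * contributes {*}.
Union: FIRST(<cond>) = { *, ], id, λ }.

{ *, ], id, λ }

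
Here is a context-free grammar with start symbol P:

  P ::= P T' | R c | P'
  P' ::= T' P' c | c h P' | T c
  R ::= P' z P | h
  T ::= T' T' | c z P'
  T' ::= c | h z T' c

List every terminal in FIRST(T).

{ c, h }

From T ::= T' T': add FIRST(T') = { c, h }.
T ::= c z P' contributes {c}.
Union: FIRST(T) = { c, h }.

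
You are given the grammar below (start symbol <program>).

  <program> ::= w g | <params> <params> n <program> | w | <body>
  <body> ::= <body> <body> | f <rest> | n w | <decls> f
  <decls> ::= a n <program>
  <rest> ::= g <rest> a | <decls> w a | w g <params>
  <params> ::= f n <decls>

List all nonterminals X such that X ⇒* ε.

{ } (none)

No nonterminal has an empty production or an RHS whose symbols are all nullable.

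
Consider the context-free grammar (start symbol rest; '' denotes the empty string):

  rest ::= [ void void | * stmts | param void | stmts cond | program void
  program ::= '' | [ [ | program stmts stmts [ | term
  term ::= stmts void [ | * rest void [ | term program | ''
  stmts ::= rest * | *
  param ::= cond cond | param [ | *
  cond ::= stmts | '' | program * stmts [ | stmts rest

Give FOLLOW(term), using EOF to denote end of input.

{ *, [, void }

In program ::= term: term is at the end, add FOLLOW(program) = { *, [, void }.
In term ::= term program: add FIRST(program)\{''} = { *, [, void }.
  Since program is nullable, also add FOLLOW(term) = { *, [, void }.
Union: FOLLOW(term) = { *, [, void }.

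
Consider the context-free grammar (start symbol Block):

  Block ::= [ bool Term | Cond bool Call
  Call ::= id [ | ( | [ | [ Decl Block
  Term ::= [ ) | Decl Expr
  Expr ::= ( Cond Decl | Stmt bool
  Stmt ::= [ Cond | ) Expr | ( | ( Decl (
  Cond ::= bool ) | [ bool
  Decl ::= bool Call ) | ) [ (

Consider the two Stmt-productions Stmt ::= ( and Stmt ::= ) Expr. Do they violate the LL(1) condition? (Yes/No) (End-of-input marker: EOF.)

FIRST(() = { ( } and FIRST() Expr) = { ) }.
The FIRST sets are disjoint and neither alternative is nullable — no conflict.

No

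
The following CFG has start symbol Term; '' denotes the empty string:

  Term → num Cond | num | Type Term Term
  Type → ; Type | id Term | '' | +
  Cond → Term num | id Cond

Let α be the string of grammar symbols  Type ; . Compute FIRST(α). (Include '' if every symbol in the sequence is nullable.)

Add FIRST(Type)\{''} = { +, ;, id }; Type is nullable, continue.
; is a terminal; add {;} and stop.

{ +, ;, id }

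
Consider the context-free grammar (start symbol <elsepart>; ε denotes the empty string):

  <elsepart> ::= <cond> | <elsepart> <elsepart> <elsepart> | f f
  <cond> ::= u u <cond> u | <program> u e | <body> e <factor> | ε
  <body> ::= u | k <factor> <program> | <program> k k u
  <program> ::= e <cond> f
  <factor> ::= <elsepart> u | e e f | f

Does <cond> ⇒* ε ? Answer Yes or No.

<cond> has an ε-production, so <cond> ⇒ ε.

Yes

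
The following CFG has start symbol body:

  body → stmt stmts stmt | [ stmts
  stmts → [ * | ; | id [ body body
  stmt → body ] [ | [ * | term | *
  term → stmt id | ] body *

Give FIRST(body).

{ *, [, ] }

From body → stmt stmts stmt: add FIRST(stmt) = { *, [, ] }.
body → [ stmts contributes {[}.
Union: FIRST(body) = { *, [, ] }.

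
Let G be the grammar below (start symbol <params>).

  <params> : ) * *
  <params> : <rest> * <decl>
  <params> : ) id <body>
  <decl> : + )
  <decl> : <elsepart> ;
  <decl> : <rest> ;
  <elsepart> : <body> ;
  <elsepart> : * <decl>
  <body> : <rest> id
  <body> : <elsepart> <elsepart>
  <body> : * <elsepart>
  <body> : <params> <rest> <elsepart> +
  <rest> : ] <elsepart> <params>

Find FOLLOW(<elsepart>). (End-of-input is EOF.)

{ EOF, ), *, +, ;, ], id }

In <decl> : <elsepart> ;: add FIRST(;) = { ; }.
In <body> : <elsepart> <elsepart>: add FIRST(<elsepart>) = { ), *, ] }.
In <body> : <elsepart> <elsepart>: <elsepart> is at the end, add FOLLOW(<body>) = { EOF, ), *, ;, ], id }.
In <body> : * <elsepart>: <elsepart> is at the end, add FOLLOW(<body>) = { EOF, ), *, ;, ], id }.
In <body> : <params> <rest> <elsepart> +: add FIRST(+) = { + }.
In <rest> : ] <elsepart> <params>: add FIRST(<params>) = { ), ] }.
Union: FOLLOW(<elsepart>) = { EOF, ), *, +, ;, ], id }.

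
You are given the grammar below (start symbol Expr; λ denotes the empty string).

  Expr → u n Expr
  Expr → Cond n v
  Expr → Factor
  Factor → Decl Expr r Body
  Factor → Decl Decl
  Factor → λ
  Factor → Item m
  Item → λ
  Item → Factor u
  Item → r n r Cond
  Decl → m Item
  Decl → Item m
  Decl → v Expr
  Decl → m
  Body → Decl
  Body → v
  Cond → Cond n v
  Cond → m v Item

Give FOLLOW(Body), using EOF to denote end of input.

{ EOF, m, r, u, v }

In Factor → Decl Expr r Body: Body is at the end, add FOLLOW(Factor) = { EOF, m, r, u, v }.
Union: FOLLOW(Body) = { EOF, m, r, u, v }.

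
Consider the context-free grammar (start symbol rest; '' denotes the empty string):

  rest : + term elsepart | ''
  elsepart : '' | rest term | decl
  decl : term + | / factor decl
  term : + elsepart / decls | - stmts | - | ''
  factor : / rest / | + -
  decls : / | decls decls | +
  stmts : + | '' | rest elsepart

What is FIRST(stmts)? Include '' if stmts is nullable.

{ +, -, /, '' }

stmts : + contributes {+}.
stmts : '' contributes ''.
From stmts : rest elsepart: rest, elsepart nullable, take FIRST(rest) ∪ FIRST(elsepart) = { +, -, / }; also '' since the whole RHS is nullable.
Union: FIRST(stmts) = { +, -, /, '' }.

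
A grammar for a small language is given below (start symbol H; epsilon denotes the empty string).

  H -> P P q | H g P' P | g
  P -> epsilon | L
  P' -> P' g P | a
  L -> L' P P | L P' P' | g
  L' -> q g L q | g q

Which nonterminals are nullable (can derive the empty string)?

Directly nullable (have an epsilon-production): P.
No other nonterminal has a production whose RHS symbols are all nullable.

{ P }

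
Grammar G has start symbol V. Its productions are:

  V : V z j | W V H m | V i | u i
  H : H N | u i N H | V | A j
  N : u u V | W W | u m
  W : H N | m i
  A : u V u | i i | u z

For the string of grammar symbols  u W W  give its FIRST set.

u is a terminal; add {u} and stop.

{ u }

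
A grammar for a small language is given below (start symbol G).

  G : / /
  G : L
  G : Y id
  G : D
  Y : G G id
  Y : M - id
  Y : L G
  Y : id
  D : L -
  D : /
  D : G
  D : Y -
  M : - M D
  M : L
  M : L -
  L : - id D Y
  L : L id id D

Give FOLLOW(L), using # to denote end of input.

In G : L: L is at the end, add FOLLOW(G) = { #, -, /, id }.
In Y : L G: add FIRST(G) = { -, /, id }.
In D : L -: add FIRST(-) = { - }.
In M : L: L is at the end, add FOLLOW(M) = { -, /, id }.
In M : L -: add FIRST(-) = { - }.
In L : L id id D: add FIRST(id id D) = { id }.
Union: FOLLOW(L) = { #, -, /, id }.

{ #, -, /, id }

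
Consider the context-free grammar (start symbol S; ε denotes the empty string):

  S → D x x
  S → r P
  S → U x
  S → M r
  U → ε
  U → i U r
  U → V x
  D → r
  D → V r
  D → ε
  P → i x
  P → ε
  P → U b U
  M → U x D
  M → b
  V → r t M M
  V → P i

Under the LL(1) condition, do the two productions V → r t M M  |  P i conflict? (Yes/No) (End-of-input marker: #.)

Yes

FIRST(r t M M) = { r } and FIRST(P i) = { b, i, r }.
Both contain r, so the two alternatives are not disjoint — LL(1) conflict.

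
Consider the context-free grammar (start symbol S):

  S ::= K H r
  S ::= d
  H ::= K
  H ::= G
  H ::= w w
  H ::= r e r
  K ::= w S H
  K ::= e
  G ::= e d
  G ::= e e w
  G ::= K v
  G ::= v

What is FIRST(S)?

{ d, e, w }

From S ::= K H r: add FIRST(K) = { e, w }.
S ::= d contributes {d}.
Union: FIRST(S) = { d, e, w }.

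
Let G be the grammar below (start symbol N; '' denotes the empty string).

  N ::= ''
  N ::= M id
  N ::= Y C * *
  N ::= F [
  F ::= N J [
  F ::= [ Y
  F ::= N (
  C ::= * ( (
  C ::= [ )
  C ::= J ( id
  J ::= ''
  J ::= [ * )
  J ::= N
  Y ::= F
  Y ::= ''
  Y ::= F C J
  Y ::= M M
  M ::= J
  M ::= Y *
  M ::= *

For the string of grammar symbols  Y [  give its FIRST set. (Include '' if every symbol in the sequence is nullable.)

Add FIRST(Y)\{''} = { (, *, [, id }; Y is nullable, continue.
[ is a terminal; add {[} and stop.

{ (, *, [, id }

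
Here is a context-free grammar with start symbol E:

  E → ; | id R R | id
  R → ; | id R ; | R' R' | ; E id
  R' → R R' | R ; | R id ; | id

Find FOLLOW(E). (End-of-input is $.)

{ $, id }

E is the start symbol, so $ ∈ FOLLOW(E).
In R → ; E id: add FIRST(id) = { id }.
Union: FOLLOW(E) = { $, id }.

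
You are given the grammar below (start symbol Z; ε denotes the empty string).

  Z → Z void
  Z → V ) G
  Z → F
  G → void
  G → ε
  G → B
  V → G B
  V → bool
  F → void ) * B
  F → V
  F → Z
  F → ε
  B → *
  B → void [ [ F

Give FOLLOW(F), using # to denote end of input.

In Z → F: F is at the end, add FOLLOW(Z) = { #, ), *, void }.
In B → void [ [ F: F is at the end, add FOLLOW(B) = { #, ), *, void }.
Union: FOLLOW(F) = { #, ), *, void }.

{ #, ), *, void }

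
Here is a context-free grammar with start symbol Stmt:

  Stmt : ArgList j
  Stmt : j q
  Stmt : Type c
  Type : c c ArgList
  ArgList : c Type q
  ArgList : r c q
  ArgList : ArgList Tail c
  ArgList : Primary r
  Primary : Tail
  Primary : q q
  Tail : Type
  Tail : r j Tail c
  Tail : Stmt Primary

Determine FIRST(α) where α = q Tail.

{ q }

q is a terminal; add {q} and stop.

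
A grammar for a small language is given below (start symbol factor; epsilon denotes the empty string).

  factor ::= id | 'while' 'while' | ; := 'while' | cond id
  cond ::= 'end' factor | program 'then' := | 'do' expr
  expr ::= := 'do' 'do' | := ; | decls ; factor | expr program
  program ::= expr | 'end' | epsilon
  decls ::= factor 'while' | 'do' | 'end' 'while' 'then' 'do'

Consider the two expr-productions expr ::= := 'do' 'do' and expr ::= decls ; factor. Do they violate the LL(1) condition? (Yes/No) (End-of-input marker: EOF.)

Yes

FIRST(:= 'do' 'do') = { := } and FIRST(decls ; factor) = { 'do', 'end', 'then', 'while', :=, ;, id }.
Both contain :=, so the two alternatives are not disjoint — LL(1) conflict.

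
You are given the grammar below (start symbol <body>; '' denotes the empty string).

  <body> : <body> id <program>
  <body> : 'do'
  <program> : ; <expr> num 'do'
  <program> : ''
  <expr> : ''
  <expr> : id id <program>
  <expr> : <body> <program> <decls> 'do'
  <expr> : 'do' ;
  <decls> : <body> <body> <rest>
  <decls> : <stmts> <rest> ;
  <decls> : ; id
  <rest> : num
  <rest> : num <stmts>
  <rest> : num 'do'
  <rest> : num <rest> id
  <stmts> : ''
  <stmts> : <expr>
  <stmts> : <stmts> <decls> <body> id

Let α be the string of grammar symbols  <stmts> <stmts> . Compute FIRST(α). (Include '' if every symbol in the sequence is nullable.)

{ 'do', ;, id, num, '' }

Add FIRST(<stmts>)\{''} = { 'do', ;, id, num }; <stmts> is nullable, continue.
Add FIRST(<stmts>)\{''} = { 'do', ;, id, num }; <stmts> is nullable, continue.
Every symbol is nullable, so include ''.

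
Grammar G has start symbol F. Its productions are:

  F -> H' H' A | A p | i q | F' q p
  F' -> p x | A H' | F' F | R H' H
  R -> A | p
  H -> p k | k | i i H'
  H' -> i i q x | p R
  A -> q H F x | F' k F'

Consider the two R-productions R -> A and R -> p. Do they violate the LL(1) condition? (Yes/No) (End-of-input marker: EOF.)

FIRST(A) = { p, q } and FIRST(p) = { p }.
Both contain p, so the two alternatives are not disjoint — LL(1) conflict.

Yes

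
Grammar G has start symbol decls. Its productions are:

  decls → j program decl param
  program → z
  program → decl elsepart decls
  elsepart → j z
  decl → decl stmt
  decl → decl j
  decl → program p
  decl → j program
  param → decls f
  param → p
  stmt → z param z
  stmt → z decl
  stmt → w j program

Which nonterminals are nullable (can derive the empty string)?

{ } (none)

No nonterminal has an empty production or an RHS whose symbols are all nullable.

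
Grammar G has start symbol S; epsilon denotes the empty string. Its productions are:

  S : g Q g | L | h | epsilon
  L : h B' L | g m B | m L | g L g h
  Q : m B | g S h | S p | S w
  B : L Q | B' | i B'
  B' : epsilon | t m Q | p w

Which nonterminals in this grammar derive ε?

{ B, B', S }

Directly nullable (have an epsilon-production): S, B'.
B : B' with every symbol nullable, so B is nullable.
No other nonterminal has a production whose RHS symbols are all nullable.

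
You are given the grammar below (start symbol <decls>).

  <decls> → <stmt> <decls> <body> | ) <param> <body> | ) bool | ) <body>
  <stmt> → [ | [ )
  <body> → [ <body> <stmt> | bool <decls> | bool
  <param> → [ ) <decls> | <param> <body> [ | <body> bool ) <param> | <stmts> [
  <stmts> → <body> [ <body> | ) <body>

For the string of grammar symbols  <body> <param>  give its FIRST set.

Add FIRST(<body>) = { [, bool }; <body> is not nullable, stop.

{ [, bool }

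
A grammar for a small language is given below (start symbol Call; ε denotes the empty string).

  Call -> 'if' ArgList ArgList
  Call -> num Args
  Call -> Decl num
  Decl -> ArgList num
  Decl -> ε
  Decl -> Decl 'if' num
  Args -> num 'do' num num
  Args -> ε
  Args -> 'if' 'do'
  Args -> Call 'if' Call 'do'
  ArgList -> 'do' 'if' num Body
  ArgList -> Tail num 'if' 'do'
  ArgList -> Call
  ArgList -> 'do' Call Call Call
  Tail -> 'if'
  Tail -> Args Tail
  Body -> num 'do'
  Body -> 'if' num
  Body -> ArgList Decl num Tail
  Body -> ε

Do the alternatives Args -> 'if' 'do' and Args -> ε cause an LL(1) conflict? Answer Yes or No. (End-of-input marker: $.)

Yes

FIRST('if' 'do') = { 'if' } and FIRST(ε) = { ε }.
The second alternative is nullable and FOLLOW(Args) = { $, 'do', 'if', num } shares 'if' with FIRST of the first — conflict.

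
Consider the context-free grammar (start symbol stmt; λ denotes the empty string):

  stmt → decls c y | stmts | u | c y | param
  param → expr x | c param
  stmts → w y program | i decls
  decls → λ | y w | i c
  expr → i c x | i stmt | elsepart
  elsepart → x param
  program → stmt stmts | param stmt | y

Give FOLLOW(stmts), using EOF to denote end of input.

{ EOF, i, w, x }

In stmt → stmts: stmts is at the end, add FOLLOW(stmt) = { EOF, i, w, x }.
In program → stmt stmts: stmts is at the end, add FOLLOW(program) = { EOF, i, w, x }.
Union: FOLLOW(stmts) = { EOF, i, w, x }.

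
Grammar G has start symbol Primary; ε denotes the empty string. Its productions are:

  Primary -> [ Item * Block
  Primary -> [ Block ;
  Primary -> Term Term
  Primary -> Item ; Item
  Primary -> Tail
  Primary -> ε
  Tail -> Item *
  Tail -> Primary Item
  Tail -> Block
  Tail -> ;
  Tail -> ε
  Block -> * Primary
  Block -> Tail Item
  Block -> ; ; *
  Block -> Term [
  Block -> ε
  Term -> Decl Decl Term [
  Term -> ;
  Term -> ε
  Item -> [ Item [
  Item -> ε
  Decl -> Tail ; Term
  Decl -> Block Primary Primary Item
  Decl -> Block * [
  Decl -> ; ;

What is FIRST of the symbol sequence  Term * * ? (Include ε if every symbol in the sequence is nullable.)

Add FIRST(Term)\{ε} = { *, ;, [ }; Term is nullable, continue.
* is a terminal; add {*} and stop.

{ *, ;, [ }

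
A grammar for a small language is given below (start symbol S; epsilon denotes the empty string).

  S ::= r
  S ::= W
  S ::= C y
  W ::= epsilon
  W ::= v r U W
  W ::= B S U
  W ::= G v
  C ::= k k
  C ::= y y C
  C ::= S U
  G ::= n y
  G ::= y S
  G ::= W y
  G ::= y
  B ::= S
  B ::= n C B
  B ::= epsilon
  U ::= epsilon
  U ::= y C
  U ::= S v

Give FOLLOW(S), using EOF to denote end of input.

S is the start symbol, so EOF ∈ FOLLOW(S).
In W ::= B S U: add FIRST(U)\{epsilon} = { k, n, r, v, y }.
  Since U is nullable, also add FOLLOW(W) = { EOF, k, n, r, v, y }.
In C ::= S U: add FIRST(U)\{epsilon} = { k, n, r, v, y }.
  Since U is nullable, also add FOLLOW(C) = { EOF, k, n, r, v, y }.
In G ::= y S: S is at the end, add FOLLOW(G) = { v }.
In B ::= S: S is at the end, add FOLLOW(B) = { EOF, k, n, r, v, y }.
In U ::= S v: add FIRST(v) = { v }.
Union: FOLLOW(S) = { EOF, k, n, r, v, y }.

{ EOF, k, n, r, v, y }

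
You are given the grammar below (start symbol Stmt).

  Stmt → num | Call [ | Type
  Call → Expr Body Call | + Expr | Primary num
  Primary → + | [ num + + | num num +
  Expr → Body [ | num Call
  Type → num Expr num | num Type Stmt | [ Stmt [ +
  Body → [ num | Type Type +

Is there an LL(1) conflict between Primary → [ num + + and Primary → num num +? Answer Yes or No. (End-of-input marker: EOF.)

FIRST([ num + +) = { [ } and FIRST(num num +) = { num }.
The FIRST sets are disjoint and neither alternative is nullable — no conflict.

No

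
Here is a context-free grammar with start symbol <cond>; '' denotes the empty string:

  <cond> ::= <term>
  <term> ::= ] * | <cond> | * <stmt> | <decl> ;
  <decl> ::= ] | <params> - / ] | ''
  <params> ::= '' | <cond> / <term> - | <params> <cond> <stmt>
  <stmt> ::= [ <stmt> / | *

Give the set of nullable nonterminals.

{ <decl>, <params> }

Directly nullable (have an ''-production): <decl>, <params>.
No other nonterminal has a production whose RHS symbols are all nullable.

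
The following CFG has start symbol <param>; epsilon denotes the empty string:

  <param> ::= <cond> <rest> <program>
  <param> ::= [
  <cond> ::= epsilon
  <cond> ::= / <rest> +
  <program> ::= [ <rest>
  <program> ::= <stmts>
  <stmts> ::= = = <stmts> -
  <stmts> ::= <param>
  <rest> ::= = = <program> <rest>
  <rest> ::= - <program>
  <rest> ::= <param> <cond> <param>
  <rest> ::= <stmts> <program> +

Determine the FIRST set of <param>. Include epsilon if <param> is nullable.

{ -, /, =, [ }

From <param> ::= <cond> <rest> <program>: <cond> nullable, take FIRST(<cond>) ∪ FIRST(<rest>) = { -, /, =, [ }.
<param> ::= [ contributes {[}.
Union: FIRST(<param>) = { -, /, =, [ }.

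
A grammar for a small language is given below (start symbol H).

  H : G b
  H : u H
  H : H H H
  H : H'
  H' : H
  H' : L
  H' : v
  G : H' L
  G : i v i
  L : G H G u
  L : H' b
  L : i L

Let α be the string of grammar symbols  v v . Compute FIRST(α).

{ v }

v is a terminal; add {v} and stop.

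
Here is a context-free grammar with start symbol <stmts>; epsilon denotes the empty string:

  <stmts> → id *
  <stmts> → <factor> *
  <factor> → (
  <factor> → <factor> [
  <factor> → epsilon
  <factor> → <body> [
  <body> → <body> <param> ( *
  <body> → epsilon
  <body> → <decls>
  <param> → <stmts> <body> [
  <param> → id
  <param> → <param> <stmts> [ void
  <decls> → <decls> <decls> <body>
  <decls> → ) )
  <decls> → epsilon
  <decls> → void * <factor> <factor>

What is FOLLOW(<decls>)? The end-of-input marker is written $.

{ (, ), *, [, id, void }

In <body> → <decls>: <decls> is at the end, add FOLLOW(<body>) = { (, ), *, [, id, void }.
In <decls> → <decls> <decls> <body>: add FIRST(<decls> <body>)\{epsilon} = { (, ), *, [, id, void }.
  Since <decls> <body> is nullable, also add FOLLOW(<decls>) = { (, ), *, [, id, void }.
In <decls> → <decls> <decls> <body>: add FIRST(<body>)\{epsilon} = { (, ), *, [, id, void }.
  Since <body> is nullable, also add FOLLOW(<decls>) = { (, ), *, [, id, void }.
Union: FOLLOW(<decls>) = { (, ), *, [, id, void }.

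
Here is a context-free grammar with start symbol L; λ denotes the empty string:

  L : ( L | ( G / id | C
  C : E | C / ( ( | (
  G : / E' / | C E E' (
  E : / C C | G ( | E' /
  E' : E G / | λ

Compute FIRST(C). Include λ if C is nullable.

From C : E: add FIRST(E) = { (, / }.
From C : C / ( (: add FIRST(C) = { (, / }.
C : ( contributes {(}.
Union: FIRST(C) = { (, / }.

{ (, / }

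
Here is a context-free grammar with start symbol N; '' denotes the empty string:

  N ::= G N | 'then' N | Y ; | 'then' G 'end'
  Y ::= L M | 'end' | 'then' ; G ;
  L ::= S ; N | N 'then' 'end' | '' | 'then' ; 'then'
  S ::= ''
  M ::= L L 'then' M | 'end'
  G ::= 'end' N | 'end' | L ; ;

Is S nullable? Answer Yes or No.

S has an ''-production, so S ⇒ ''.

Yes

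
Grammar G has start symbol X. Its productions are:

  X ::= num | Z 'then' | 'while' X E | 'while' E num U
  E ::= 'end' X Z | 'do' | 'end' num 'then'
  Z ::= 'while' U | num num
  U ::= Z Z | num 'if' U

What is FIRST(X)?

X ::= num contributes {num}.
From X ::= Z 'then': add FIRST(Z) = { 'while', num }.
X ::= 'while' X E contributes {'while'}.
X ::= 'while' E num U contributes {'while'}.
Union: FIRST(X) = { 'while', num }.

{ 'while', num }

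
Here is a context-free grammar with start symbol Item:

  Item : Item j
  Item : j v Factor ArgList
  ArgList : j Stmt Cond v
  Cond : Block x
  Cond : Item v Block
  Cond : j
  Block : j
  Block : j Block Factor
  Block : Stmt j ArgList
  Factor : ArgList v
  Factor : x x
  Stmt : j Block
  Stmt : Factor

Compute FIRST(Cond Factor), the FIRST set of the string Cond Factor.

Add FIRST(Cond) = { j, x }; Cond is not nullable, stop.

{ j, x }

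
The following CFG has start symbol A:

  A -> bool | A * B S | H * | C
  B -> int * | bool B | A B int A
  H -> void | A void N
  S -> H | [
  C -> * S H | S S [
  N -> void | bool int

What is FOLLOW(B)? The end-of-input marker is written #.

{ *, [, bool, int, void }

In A -> A * B S: add FIRST(S) = { *, [, bool, void }.
In B -> bool B: B is at the end, add FOLLOW(B) = { *, [, bool, int, void }.
In B -> A B int A: add FIRST(int A) = { int }.
Union: FOLLOW(B) = { *, [, bool, int, void }.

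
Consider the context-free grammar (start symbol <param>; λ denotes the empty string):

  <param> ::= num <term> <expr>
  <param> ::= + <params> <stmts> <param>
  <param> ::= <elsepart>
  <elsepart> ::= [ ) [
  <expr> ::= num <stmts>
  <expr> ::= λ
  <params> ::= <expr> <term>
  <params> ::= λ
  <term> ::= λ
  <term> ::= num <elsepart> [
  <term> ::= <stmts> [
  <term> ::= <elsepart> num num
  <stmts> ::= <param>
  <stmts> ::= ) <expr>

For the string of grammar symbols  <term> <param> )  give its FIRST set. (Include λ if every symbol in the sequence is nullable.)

{ ), +, [, num }

Add FIRST(<term>)\{λ} = { ), +, [, num }; <term> is nullable, continue.
Add FIRST(<param>) = { +, [, num }; <param> is not nullable, stop.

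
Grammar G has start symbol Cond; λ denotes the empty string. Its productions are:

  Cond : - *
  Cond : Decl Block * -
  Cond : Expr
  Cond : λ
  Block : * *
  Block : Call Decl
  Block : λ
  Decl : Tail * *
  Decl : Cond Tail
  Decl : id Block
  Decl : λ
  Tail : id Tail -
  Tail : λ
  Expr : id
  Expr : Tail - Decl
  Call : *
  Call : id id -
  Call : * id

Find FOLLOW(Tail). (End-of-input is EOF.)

{ EOF, *, -, id }

In Decl : Tail * *: add FIRST(* *) = { * }.
In Decl : Cond Tail: Tail is at the end, add FOLLOW(Decl) = { EOF, *, id }.
In Tail : id Tail -: add FIRST(-) = { - }.
In Expr : Tail - Decl: add FIRST(- Decl) = { - }.
Union: FOLLOW(Tail) = { EOF, *, -, id }.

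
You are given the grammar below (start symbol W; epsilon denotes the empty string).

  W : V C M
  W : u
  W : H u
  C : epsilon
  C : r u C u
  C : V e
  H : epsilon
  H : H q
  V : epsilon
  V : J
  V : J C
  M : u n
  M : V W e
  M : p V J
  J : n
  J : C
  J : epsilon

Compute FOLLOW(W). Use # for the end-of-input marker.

W is the start symbol, so # ∈ FOLLOW(W).
In M : V W e: add FIRST(e) = { e }.
Union: FOLLOW(W) = { #, e }.

{ #, e }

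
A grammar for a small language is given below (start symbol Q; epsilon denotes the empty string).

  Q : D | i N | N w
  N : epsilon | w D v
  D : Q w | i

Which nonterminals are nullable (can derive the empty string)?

{ N }

Directly nullable (have an epsilon-production): N.
No other nonterminal has a production whose RHS symbols are all nullable.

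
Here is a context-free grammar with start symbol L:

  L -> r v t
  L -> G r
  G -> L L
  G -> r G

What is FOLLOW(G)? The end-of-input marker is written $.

{ r }

In L -> G r: add FIRST(r) = { r }.
In G -> r G: G is at the end, add FOLLOW(G) = { r }.
Union: FOLLOW(G) = { r }.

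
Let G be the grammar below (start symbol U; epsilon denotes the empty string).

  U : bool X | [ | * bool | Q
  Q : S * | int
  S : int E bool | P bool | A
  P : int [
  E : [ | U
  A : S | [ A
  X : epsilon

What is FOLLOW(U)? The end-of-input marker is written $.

U is the start symbol, so $ ∈ FOLLOW(U).
In E : U: U is at the end, add FOLLOW(E) = { bool }.
Union: FOLLOW(U) = { $, bool }.

{ $, bool }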